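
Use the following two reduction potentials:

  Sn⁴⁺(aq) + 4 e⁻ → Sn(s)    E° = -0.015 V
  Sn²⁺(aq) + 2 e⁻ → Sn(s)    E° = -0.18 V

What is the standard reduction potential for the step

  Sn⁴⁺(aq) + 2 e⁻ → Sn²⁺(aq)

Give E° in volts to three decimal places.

+0.150 V

Sequential free energies add, so n₃E°₃ = n₁E°₁ + n₂E°₂.
With n₃ = 4, and the known step contributing 2×(-0.18) V, the unknown satisfies 2·E° = 4×(-0.015) − 2×(-0.18) = +0.300.
E° = +0.300 / 2 = +0.150 V.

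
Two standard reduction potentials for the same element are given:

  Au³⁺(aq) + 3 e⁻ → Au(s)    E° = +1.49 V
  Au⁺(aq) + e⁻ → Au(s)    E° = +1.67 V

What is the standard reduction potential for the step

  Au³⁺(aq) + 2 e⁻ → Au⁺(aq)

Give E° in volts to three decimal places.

Sequential free energies add, so n₃E°₃ = n₁E°₁ + n₂E°₂.
With n₃ = 3, and the known step contributing 1×(+1.67) V, the unknown satisfies 2·E° = 3×(+1.49) − 1×(+1.67) = +2.800.
E° = +2.800 / 2 = +1.400 V.

+1.400 V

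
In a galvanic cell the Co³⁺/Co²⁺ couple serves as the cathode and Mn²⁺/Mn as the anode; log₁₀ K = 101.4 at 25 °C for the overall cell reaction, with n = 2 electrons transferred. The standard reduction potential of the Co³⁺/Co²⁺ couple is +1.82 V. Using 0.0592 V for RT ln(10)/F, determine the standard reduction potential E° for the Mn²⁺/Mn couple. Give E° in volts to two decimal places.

-1.18 V

E°cell = (0.0592/n)·log K = (0.0592/2)(101.4) = +3.001 V.
Since Co³⁺/Co²⁺ is the cathode and Mn²⁺/Mn the anode, E°cell = E°(Co³⁺/Co²⁺) − E°(Mn²⁺/Mn).
So E°(Mn²⁺/Mn) = E°(Co³⁺/Co²⁺) − E°cell = (+1.82) − (+3.001) = -1.18 V.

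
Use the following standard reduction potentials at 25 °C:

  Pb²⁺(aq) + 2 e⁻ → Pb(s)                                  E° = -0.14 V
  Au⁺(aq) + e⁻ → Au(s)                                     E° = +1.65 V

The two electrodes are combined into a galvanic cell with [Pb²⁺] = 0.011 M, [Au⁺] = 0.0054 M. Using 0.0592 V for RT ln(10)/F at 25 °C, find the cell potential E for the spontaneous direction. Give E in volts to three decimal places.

Au⁺/Au is the cathode (higher E°), Pb²⁺/Pb the anode: E°cell = +1.65 − (-0.14) = +1.79 V, n = 2.
Overall: 2 Au⁺(aq) + Pb(s) → 2 Au(s) + Pb²⁺(aq)
Q = [Pb²⁺] / ([Au⁺]^2); log Q = 2.577.
E = E° − (0.0592/n) log Q = +1.79 − (0.0592/2)(2.577) = +1.714 V.

+1.714 V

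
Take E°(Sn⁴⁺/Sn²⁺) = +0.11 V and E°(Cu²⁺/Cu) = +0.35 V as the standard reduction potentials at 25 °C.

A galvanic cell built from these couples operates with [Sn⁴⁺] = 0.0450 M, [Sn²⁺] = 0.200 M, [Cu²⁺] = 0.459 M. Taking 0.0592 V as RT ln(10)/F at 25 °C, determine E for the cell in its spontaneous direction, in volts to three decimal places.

Cu²⁺/Cu is the cathode (higher E°), Sn⁴⁺/Sn²⁺ the anode: E°cell = +0.35 − (+0.11) = +0.24 V, n = 2.
Overall: Cu²⁺(aq) + Sn²⁺(aq) → Cu(s) + Sn⁴⁺(aq)
Q = [Sn⁴⁺] / ([Cu²⁺]·[Sn²⁺]); log Q = -0.310.
E = E° − (0.0592/n) log Q = +0.24 − (0.0592/2)(-0.310) = +0.249 V.

+0.249 V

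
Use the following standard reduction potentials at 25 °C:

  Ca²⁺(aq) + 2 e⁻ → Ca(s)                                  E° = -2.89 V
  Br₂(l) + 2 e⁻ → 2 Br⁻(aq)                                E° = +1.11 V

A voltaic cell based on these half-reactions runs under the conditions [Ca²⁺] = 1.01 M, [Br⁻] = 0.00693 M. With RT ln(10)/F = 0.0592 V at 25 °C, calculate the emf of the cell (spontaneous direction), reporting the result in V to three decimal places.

Br₂/Br⁻ is the cathode (higher E°), Ca²⁺/Ca the anode: E°cell = +1.11 − (-2.89) = +4.00 V, n = 2.
Overall: Br₂(l) + Ca(s) → 2 Br⁻(aq) + Ca²⁺(aq)
Q = [Br⁻]^2·[Ca²⁺]; log Q = -4.314.
E = E° − (0.0592/n) log Q = +4.00 − (0.0592/2)(-4.314) = +4.128 V.

+4.128 V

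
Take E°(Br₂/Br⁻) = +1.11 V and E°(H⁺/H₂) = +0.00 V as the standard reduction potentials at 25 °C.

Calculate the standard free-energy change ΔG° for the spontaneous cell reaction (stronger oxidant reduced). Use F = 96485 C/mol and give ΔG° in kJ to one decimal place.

-214.2 kJ

Br₂/Br⁻ (E° = +1.11 V) is the cathode; H⁺/H₂ (E° = +0.00 V) is the anode, so E°cell = +1.11 V.
Balancing electrons gives n = 2 (lcm of 2 and 2).
ΔG° = −nFE° = −(2)(96485)(+1.11) = -214,197 J = -214.2 kJ.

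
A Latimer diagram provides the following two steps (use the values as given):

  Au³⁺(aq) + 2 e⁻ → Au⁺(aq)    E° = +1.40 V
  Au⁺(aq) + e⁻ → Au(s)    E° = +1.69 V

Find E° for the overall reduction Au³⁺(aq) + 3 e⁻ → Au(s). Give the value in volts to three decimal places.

Since ΔG° = −nFE° is additive over sequential reductions, n₃E°₃ = n₁E°₁ + n₂E°₂.
E°₃ = (2×+1.40 + 1×+1.69) / 3 = (+4.490) / 3 = +1.497 V.

+1.497 V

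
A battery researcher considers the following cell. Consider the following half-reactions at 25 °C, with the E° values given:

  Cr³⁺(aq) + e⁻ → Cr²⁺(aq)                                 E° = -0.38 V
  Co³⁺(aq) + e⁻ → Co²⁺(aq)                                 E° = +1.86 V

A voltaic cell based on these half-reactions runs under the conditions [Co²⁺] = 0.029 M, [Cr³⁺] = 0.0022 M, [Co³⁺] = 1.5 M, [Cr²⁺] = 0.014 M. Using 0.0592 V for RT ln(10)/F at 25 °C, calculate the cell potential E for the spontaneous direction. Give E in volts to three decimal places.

+2.389 V

Co³⁺/Co²⁺ is the cathode (higher E°), Cr³⁺/Cr²⁺ the anode: E°cell = +1.86 − (-0.38) = +2.24 V, n = 1.
Overall: Co³⁺(aq) + Cr²⁺(aq) → Co²⁺(aq) + Cr³⁺(aq)
Q = [Co²⁺]·[Cr³⁺] / ([Co³⁺]·[Cr²⁺]); log Q = -2.517.
E = E° − (0.0592/n) log Q = +2.24 − (0.0592/1)(-2.517) = +2.389 V.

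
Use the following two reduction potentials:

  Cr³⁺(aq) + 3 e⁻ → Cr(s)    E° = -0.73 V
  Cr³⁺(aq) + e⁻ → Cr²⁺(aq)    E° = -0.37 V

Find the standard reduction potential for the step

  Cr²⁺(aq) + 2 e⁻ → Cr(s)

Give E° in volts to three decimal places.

Sequential free energies add, so n₃E°₃ = n₁E°₁ + n₂E°₂.
With n₃ = 3, and the known step contributing 1×(-0.37) V, the unknown satisfies 2·E° = 3×(-0.73) − 1×(-0.37) = -1.820.
E° = -1.820 / 2 = -0.910 V.

-0.910 V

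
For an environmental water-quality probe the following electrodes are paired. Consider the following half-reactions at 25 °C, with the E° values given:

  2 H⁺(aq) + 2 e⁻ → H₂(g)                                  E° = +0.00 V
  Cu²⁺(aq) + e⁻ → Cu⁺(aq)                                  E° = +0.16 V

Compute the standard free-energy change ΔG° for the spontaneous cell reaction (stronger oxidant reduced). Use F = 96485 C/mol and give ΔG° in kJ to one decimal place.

Cu²⁺/Cu⁺ (E° = +0.16 V) is the cathode; H⁺/H₂ (E° = +0.00 V) is the anode, so E°cell = +0.16 V.
Balancing electrons gives n = 2 (lcm of 1 and 2).
ΔG° = −nFE° = −(2)(96485)(+0.16) = -30,875 J = -30.9 kJ.

-30.9 kJ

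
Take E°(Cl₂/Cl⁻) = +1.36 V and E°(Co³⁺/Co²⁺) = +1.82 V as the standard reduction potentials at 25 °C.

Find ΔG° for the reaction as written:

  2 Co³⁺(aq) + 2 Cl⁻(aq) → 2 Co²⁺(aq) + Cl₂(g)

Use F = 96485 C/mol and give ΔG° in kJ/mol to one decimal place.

As written, Co³⁺/Co²⁺ is reduced (cathode) and Cl₂/Cl⁻ is oxidised (anode), so E°cell = (+1.82) − (+1.36) = +0.46 V.
Balancing electrons gives n = 2.
ΔG° = −nFE° = −(2)(96485)(+0.46) = -88,766 J = -88.8 kJ/mol.

-88.8 kJ/mol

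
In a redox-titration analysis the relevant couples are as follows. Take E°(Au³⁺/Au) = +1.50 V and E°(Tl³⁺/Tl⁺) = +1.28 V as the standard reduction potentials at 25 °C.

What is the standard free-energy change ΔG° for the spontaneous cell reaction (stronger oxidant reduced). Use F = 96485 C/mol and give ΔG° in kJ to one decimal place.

Au³⁺/Au (E° = +1.50 V) is the cathode; Tl³⁺/Tl⁺ (E° = +1.28 V) is the anode, so E°cell = +0.22 V.
Balancing electrons gives n = 6 (lcm of 3 and 2).
ΔG° = −nFE° = −(6)(96485)(+0.22) = -127,360 J = -127.4 kJ.

-127.4 kJ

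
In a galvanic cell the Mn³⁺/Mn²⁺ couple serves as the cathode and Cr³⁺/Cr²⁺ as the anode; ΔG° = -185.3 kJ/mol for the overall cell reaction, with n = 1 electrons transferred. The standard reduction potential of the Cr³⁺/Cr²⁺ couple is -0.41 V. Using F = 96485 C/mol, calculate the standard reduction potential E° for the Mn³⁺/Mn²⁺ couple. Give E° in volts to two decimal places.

E°cell = −ΔG°/(nF) = −(-185.3×10³)/((1)(96485)) = +1.921 V.
Since Mn³⁺/Mn²⁺ is the cathode and Cr³⁺/Cr²⁺ the anode, E°cell = E°(Mn³⁺/Mn²⁺) − E°(Cr³⁺/Cr²⁺).
So E°(Mn³⁺/Mn²⁺) = E°cell + E°(Cr³⁺/Cr²⁺) = +1.921 + (-0.41) = +1.51 V.

+1.51 V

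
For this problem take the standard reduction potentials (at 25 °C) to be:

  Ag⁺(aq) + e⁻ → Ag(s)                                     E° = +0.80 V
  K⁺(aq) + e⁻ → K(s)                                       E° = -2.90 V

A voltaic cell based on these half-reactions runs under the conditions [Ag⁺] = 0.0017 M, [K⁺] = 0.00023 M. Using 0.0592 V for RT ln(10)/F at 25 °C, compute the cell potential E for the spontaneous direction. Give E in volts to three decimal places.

Ag⁺/Ag is the cathode (higher E°), K⁺/K the anode: E°cell = +0.80 − (-2.90) = +3.70 V, n = 1.
Overall: Ag⁺(aq) + K(s) → Ag(s) + K⁺(aq)
Q = [K⁺] / ([Ag⁺]); log Q = -0.869.
E = E° − (0.0592/n) log Q = +3.70 − (0.0592/1)(-0.869) = +3.751 V.

+3.751 V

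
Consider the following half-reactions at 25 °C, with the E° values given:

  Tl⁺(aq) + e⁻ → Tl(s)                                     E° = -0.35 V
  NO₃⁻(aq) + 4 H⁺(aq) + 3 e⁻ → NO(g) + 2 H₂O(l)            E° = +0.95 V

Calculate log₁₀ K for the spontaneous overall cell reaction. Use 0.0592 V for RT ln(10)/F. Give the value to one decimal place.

65.9

Cathode: NO₃⁻/NO; anode: Tl⁺/Tl. E°cell = +1.30 V, n = 3.
log K = nE°cell / 0.0592 = (3)(+1.30) / 0.0592 = 65.9.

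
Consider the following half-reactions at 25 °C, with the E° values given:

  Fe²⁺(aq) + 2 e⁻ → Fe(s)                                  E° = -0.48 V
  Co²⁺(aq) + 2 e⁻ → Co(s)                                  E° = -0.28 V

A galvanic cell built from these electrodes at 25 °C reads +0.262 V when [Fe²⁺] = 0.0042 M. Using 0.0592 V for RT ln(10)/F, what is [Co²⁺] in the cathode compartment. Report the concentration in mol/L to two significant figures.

Co²⁺/Co is the cathode, Fe²⁺/Fe the anode: E°cell = +0.20 V, n = 2.
Overall reaction: Co²⁺(aq) + Fe(s) → Co(s) + Fe²⁺(aq); Q = [Fe²⁺]^1/[Co²⁺]^1.
From E = E° − (0.0592/n) log Q: log Q = (E° − E)·n/0.0592 = (+0.20 − (+0.262))·2/0.0592 = -2.0946.
So 1·log[Co²⁺] = 1·log(0.0042) − log Q = -2.3768 − (-2.0946) = -0.2822; [Co²⁺] = 10^(-0.2822) ≈ 0.52 M.

0.52 M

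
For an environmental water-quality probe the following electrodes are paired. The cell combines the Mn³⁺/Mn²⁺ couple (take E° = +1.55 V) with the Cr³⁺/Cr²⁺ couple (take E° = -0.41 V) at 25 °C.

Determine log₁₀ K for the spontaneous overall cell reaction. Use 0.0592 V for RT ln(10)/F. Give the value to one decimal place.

33.1

Cathode: Mn³⁺/Mn²⁺; anode: Cr³⁺/Cr²⁺. E°cell = +1.96 V, n = 1.
log K = nE°cell / 0.0592 = (1)(+1.96) / 0.0592 = 33.1.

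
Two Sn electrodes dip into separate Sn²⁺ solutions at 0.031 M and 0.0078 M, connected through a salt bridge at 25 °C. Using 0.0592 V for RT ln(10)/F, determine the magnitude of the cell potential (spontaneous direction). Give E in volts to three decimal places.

For a concentration cell E°cell = 0. The 0.031 M side is the cathode (reduction is favoured where [Sn²⁺] is higher).
With n = 2, E = −(0.0592/2) log([Sn²⁺]ₐₙ/[Sn²⁺]꜀ₐₜ) = −(0.0592/2) log(0.0078/0.031) = −(0.0592/2)(-0.599) = +0.018 V.

+0.018 V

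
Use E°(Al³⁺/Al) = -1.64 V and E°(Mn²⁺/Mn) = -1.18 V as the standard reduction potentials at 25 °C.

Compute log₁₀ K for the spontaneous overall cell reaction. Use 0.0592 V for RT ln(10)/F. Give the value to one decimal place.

46.6

Cathode: Mn²⁺/Mn; anode: Al³⁺/Al. E°cell = +0.46 V, n = 6.
log K = nE°cell / 0.0592 = (6)(+0.46) / 0.0592 = 46.6.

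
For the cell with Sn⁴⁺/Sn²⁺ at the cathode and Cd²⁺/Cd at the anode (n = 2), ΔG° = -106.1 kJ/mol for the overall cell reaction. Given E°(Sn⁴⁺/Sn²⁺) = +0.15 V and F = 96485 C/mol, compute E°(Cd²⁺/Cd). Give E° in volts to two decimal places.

-0.40 V

E°cell = −ΔG°/(nF) = −(-106.1×10³)/((2)(96485)) = +0.550 V.
Since Sn⁴⁺/Sn²⁺ is the cathode and Cd²⁺/Cd the anode, E°cell = E°(Sn⁴⁺/Sn²⁺) − E°(Cd²⁺/Cd).
So E°(Cd²⁺/Cd) = E°(Sn⁴⁺/Sn²⁺) − E°cell = (+0.15) − (+0.550) = -0.40 V.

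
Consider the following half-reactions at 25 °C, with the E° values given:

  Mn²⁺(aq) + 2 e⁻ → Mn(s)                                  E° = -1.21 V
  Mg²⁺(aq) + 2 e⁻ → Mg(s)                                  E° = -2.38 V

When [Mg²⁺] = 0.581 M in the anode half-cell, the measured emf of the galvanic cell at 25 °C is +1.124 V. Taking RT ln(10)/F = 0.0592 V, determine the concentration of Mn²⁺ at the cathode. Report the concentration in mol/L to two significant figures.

0.016 M

Mn²⁺/Mn is the cathode, Mg²⁺/Mg the anode: E°cell = +1.17 V, n = 2.
Overall reaction: Mn²⁺(aq) + Mg(s) → Mn(s) + Mg²⁺(aq); Q = [Mg²⁺]^1/[Mn²⁺]^1.
From E = E° − (0.0592/n) log Q: log Q = (E° − E)·n/0.0592 = (+1.17 − (+1.124))·2/0.0592 = 1.5541.
So 1·log[Mn²⁺] = 1·log(0.581) − log Q = -0.2358 − (1.5541) = -1.7899; [Mn²⁺] = 10^(-1.7899) ≈ 0.016 M.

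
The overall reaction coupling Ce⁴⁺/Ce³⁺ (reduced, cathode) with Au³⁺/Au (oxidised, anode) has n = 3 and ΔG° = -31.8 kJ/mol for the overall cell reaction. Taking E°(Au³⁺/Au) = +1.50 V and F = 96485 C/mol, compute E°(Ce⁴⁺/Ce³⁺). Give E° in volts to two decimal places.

+1.61 V

E°cell = −ΔG°/(nF) = −(-31.8×10³)/((3)(96485)) = +0.110 V.
Since Ce⁴⁺/Ce³⁺ is the cathode and Au³⁺/Au the anode, E°cell = E°(Ce⁴⁺/Ce³⁺) − E°(Au³⁺/Au).
So E°(Ce⁴⁺/Ce³⁺) = E°cell + E°(Au³⁺/Au) = +0.110 + (+1.50) = +1.61 V.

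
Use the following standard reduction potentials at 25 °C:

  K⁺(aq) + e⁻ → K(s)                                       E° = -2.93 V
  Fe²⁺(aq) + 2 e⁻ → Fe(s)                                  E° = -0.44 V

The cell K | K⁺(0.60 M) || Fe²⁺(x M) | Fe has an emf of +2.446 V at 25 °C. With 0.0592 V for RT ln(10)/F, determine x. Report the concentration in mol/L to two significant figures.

0.012 M

Fe²⁺/Fe is the cathode, K⁺/K the anode: E°cell = +2.49 V, n = 2.
Overall reaction: Fe²⁺(aq) + 2 K(s) → Fe(s) + 2 K⁺(aq); Q = [K⁺]^2/[Fe²⁺]^1.
From E = E° − (0.0592/n) log Q: log Q = (E° − E)·n/0.0592 = (+2.49 − (+2.446))·2/0.0592 = 1.4865.
So 1·log[Fe²⁺] = 2·log(0.6) − log Q = -0.4437 − (1.4865) = -1.9302; [Fe²⁺] = 10^(-1.9302) ≈ 0.012 M.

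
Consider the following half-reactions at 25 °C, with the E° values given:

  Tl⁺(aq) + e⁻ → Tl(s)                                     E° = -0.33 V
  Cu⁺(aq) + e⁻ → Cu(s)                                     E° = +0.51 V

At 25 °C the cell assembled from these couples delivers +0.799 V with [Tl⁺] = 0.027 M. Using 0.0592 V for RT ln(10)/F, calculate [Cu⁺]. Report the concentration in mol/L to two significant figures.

Cu⁺/Cu is the cathode, Tl⁺/Tl the anode: E°cell = +0.84 V, n = 1.
Overall reaction: Cu⁺(aq) + Tl(s) → Cu(s) + Tl⁺(aq); Q = [Tl⁺]^1/[Cu⁺]^1.
From E = E° − (0.0592/n) log Q: log Q = (E° − E)·n/0.0592 = (+0.84 − (+0.799))·1/0.0592 = 0.6926.
So 1·log[Cu⁺] = 1·log(0.027) − log Q = -1.5686 − (0.6926) = -2.2612; [Cu⁺] = 10^(-2.2612) ≈ 0.0055 M.

0.0055 M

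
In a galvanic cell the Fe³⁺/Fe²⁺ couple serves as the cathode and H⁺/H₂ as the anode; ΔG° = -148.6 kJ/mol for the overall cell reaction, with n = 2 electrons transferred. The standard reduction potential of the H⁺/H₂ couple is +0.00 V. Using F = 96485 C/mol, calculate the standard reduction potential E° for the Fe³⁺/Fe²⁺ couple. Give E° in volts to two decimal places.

E°cell = −ΔG°/(nF) = −(-148.6×10³)/((2)(96485)) = +0.770 V.
Since Fe³⁺/Fe²⁺ is the cathode and H⁺/H₂ the anode, E°cell = E°(Fe³⁺/Fe²⁺) − E°(H⁺/H₂).
So E°(Fe³⁺/Fe²⁺) = E°cell + E°(H⁺/H₂) = +0.770 + (+0.00) = +0.77 V.

+0.77 V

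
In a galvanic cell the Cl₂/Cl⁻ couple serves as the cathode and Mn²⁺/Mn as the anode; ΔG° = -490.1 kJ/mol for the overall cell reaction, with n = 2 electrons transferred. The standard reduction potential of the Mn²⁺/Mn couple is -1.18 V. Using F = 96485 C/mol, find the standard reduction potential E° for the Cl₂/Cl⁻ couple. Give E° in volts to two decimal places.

E°cell = −ΔG°/(nF) = −(-490.1×10³)/((2)(96485)) = +2.540 V.
Since Cl₂/Cl⁻ is the cathode and Mn²⁺/Mn the anode, E°cell = E°(Cl₂/Cl⁻) − E°(Mn²⁺/Mn).
So E°(Cl₂/Cl⁻) = E°cell + E°(Mn²⁺/Mn) = +2.540 + (-1.18) = +1.36 V.

+1.36 V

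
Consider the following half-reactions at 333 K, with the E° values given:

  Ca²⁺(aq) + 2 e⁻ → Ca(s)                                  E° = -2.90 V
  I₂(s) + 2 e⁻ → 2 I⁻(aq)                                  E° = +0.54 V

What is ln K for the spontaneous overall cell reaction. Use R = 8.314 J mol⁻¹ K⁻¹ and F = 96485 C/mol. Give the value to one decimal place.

Cathode: I₂/I⁻; anode: Ca²⁺/Ca. E°cell = (+0.54) − (-2.90) = +3.44 V, with n = 2.
ΔG° = −nFE° = −RT ln K, so ln K = nFE°/(RT) = (2)(96485)(+3.44) / ((8.314)(333)) = 239.770.

239.8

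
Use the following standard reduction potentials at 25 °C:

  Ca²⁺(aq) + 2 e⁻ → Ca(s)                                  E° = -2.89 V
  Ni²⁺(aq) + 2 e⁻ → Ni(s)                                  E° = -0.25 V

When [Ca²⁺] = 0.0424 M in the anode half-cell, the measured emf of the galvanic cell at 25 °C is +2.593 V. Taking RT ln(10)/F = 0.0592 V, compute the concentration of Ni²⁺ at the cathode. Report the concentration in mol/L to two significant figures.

0.0011 M

Ni²⁺/Ni is the cathode, Ca²⁺/Ca the anode: E°cell = +2.64 V, n = 2.
Overall reaction: Ni²⁺(aq) + Ca(s) → Ni(s) + Ca²⁺(aq); Q = [Ca²⁺]^1/[Ni²⁺]^1.
From E = E° − (0.0592/n) log Q: log Q = (E° − E)·n/0.0592 = (+2.64 − (+2.593))·2/0.0592 = 1.5878.
So 1·log[Ni²⁺] = 1·log(0.0424) − log Q = -1.3726 − (1.5878) = -2.9604; [Ni²⁺] = 10^(-2.9604) ≈ 0.0011 M.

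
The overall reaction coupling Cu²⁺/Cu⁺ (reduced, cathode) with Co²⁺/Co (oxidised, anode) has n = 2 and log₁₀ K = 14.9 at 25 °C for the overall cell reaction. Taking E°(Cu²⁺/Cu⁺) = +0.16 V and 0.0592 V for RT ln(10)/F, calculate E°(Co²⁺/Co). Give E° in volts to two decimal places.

-0.28 V

E°cell = (0.0592/n)·log K = (0.0592/2)(14.9) = +0.441 V.
Since Cu²⁺/Cu⁺ is the cathode and Co²⁺/Co the anode, E°cell = E°(Cu²⁺/Cu⁺) − E°(Co²⁺/Co).
So E°(Co²⁺/Co) = E°(Cu²⁺/Cu⁺) − E°cell = (+0.16) − (+0.441) = -0.28 V.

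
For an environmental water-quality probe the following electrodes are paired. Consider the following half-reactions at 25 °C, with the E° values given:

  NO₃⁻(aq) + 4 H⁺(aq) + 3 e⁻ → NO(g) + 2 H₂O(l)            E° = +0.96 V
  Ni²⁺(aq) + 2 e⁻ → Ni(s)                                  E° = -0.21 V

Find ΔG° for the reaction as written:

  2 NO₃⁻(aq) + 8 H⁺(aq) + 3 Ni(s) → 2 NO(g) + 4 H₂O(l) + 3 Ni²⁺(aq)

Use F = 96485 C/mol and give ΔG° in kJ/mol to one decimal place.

-677.3 kJ/mol

As written, NO₃⁻/NO is reduced (cathode) and Ni²⁺/Ni is oxidised (anode), so E°cell = (+0.96) − (-0.21) = +1.17 V.
Balancing electrons gives n = 6.
ΔG° = −nFE° = −(6)(96485)(+1.17) = -677,325 J = -677.3 kJ/mol.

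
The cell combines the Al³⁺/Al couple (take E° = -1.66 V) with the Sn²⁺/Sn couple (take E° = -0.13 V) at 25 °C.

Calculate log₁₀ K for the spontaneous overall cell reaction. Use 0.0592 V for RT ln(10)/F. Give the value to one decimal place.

Cathode: Sn²⁺/Sn; anode: Al³⁺/Al. E°cell = +1.53 V, n = 6.
log K = nE°cell / 0.0592 = (6)(+1.53) / 0.0592 = 155.1.

155.1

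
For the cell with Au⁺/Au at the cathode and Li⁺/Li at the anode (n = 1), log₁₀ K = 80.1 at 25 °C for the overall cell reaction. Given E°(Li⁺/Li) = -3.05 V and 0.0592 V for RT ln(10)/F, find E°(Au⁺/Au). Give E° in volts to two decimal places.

+1.69 V

E°cell = (0.0592/n)·log K = (0.0592/1)(80.1) = +4.742 V.
Since Au⁺/Au is the cathode and Li⁺/Li the anode, E°cell = E°(Au⁺/Au) − E°(Li⁺/Li).
So E°(Au⁺/Au) = E°cell + E°(Li⁺/Li) = +4.742 + (-3.05) = +1.69 V.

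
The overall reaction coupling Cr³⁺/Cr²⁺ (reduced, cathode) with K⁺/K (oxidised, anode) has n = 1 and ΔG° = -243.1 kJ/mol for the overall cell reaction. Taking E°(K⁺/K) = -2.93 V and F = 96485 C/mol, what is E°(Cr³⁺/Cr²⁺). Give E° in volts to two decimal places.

E°cell = −ΔG°/(nF) = −(-243.1×10³)/((1)(96485)) = +2.520 V.
Since Cr³⁺/Cr²⁺ is the cathode and K⁺/K the anode, E°cell = E°(Cr³⁺/Cr²⁺) − E°(K⁺/K).
So E°(Cr³⁺/Cr²⁺) = E°cell + E°(K⁺/K) = +2.520 + (-2.93) = -0.41 V.

-0.41 V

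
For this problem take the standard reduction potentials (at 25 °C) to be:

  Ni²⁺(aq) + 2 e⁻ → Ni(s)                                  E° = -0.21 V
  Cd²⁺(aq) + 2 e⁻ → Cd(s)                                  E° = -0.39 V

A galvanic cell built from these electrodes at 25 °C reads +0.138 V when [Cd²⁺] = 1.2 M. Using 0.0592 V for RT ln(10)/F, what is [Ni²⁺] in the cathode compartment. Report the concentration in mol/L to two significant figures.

Ni²⁺/Ni is the cathode, Cd²⁺/Cd the anode: E°cell = +0.18 V, n = 2.
Overall reaction: Ni²⁺(aq) + Cd(s) → Ni(s) + Cd²⁺(aq); Q = [Cd²⁺]^1/[Ni²⁺]^1.
From E = E° − (0.0592/n) log Q: log Q = (E° − E)·n/0.0592 = (+0.18 − (+0.138))·2/0.0592 = 1.4189.
So 1·log[Ni²⁺] = 1·log(1.2) − log Q = 0.0792 − (1.4189) = -1.3397; [Ni²⁺] = 10^(-1.3397) ≈ 0.046 M.

0.046 M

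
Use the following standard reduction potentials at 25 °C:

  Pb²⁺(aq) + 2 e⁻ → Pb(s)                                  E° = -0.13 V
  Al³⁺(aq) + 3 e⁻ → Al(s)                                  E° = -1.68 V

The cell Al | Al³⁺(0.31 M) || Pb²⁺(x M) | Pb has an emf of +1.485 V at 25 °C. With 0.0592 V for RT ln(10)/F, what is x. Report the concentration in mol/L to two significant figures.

Pb²⁺/Pb is the cathode, Al³⁺/Al the anode: E°cell = +1.55 V, n = 6.
Overall reaction: 3 Pb²⁺(aq) + 2 Al(s) → 3 Pb(s) + 2 Al³⁺(aq); Q = [Al³⁺]^2/[Pb²⁺]^3.
From E = E° − (0.0592/n) log Q: log Q = (E° − E)·n/0.0592 = (+1.55 − (+1.485))·6/0.0592 = 6.5878.
So 3·log[Pb²⁺] = 2·log(0.31) − log Q = -1.0173 − (6.5878) = -7.6051; log[Pb²⁺] = -7.6051 / 3 = -2.5350; [Pb²⁺] = 10^(-2.5350) ≈ 0.0029 M.

0.0029 M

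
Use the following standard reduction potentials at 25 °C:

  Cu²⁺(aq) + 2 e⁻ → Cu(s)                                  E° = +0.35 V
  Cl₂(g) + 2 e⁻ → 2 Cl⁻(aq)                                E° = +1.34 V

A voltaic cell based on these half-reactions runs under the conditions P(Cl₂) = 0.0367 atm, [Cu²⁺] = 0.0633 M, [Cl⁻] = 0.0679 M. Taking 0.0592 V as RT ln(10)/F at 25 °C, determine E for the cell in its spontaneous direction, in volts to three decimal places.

Cl₂/Cl⁻ is the cathode (higher E°), Cu²⁺/Cu the anode: E°cell = +1.34 − (+0.35) = +0.99 V, n = 2.
Overall: Cl₂(g) + Cu(s) → 2 Cl⁻(aq) + Cu²⁺(aq)
Q = [Cl⁻]^2·[Cu²⁺] / (P(Cl₂)); log Q = -2.100.
E = E° − (0.0592/n) log Q = +0.99 − (0.0592/2)(-2.100) = +1.052 V.

+1.052 V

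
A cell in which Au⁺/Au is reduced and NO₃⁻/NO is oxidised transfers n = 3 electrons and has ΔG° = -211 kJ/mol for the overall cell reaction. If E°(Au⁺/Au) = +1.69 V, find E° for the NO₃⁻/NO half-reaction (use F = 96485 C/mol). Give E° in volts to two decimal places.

+0.96 V

E°cell = −ΔG°/(nF) = −(-211×10³)/((3)(96485)) = +0.729 V.
Since Au⁺/Au is the cathode and NO₃⁻/NO the anode, E°cell = E°(Au⁺/Au) − E°(NO₃⁻/NO).
So E°(NO₃⁻/NO) = E°(Au⁺/Au) − E°cell = (+1.69) − (+0.729) = +0.96 V.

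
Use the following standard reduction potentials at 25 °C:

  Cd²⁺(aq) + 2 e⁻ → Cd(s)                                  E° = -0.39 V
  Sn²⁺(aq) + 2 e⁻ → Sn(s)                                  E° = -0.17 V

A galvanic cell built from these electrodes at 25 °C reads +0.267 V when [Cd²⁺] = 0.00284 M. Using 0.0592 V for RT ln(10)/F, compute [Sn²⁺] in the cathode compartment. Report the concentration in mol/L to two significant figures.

Sn²⁺/Sn is the cathode, Cd²⁺/Cd the anode: E°cell = +0.22 V, n = 2.
Overall reaction: Sn²⁺(aq) + Cd(s) → Sn(s) + Cd²⁺(aq); Q = [Cd²⁺]^1/[Sn²⁺]^1.
From E = E° − (0.0592/n) log Q: log Q = (E° − E)·n/0.0592 = (+0.22 − (+0.267))·2/0.0592 = -1.5878.
So 1·log[Sn²⁺] = 1·log(0.00284) − log Q = -2.5467 − (-1.5878) = -0.9589; [Sn²⁺] = 10^(-0.9589) ≈ 0.11 M.

0.11 M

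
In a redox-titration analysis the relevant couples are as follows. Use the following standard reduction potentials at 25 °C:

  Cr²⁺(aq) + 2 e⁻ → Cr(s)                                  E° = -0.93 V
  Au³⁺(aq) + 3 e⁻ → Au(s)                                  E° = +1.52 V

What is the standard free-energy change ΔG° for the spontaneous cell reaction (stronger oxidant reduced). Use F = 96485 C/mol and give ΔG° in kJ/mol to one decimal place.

-1418.3 kJ/mol

Au³⁺/Au (E° = +1.52 V) is the cathode; Cr²⁺/Cr (E° = -0.93 V) is the anode, so E°cell = +2.45 V.
Balancing electrons gives n = 6 (lcm of 3 and 2).
ΔG° = −nFE° = −(6)(96485)(+2.45) = -1,418,330 J = -1418.3 kJ/mol.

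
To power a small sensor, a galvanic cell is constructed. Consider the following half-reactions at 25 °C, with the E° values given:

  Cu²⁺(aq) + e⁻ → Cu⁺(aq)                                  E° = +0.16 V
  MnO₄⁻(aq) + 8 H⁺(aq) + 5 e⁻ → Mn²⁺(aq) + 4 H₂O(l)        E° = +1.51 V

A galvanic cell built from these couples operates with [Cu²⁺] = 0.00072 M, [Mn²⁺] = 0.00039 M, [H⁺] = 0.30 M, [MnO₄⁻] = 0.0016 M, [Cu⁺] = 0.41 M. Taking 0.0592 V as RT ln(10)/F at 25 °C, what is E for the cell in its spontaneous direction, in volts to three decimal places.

+1.471 V

MnO₄⁻/Mn²⁺ is the cathode (higher E°), Cu²⁺/Cu⁺ the anode: E°cell = +1.51 − (+0.16) = +1.35 V, n = 5.
Overall: MnO₄⁻(aq) + 8 H⁺(aq) + 5 Cu⁺(aq) → Mn²⁺(aq) + 4 H₂O(l) + 5 Cu²⁺(aq)
Q = [Mn²⁺]·[Cu²⁺]^5 / ([MnO₄⁻]·[H⁺]^8·[Cu⁺]^5); log Q = -10.207.
E = E° − (0.0592/n) log Q = +1.35 − (0.0592/5)(-10.207) = +1.471 V.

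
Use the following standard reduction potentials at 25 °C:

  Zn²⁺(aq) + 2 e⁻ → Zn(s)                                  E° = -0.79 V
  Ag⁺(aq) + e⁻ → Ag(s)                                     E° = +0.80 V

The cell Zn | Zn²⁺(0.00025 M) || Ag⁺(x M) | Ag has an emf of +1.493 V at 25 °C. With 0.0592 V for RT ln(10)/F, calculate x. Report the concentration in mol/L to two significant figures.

0.00036 M

Ag⁺/Ag is the cathode, Zn²⁺/Zn the anode: E°cell = +1.59 V, n = 2.
Overall reaction: 2 Ag⁺(aq) + Zn(s) → 2 Ag(s) + Zn²⁺(aq); Q = [Zn²⁺]^1/[Ag⁺]^2.
From E = E° − (0.0592/n) log Q: log Q = (E° − E)·n/0.0592 = (+1.59 − (+1.493))·2/0.0592 = 3.2770.
So 2·log[Ag⁺] = 1·log(0.00025) − log Q = -3.6021 − (3.2770) = -6.8791; log[Ag⁺] = -6.8791 / 2 = -3.4396; [Ag⁺] = 10^(-3.4396) ≈ 0.00036 M.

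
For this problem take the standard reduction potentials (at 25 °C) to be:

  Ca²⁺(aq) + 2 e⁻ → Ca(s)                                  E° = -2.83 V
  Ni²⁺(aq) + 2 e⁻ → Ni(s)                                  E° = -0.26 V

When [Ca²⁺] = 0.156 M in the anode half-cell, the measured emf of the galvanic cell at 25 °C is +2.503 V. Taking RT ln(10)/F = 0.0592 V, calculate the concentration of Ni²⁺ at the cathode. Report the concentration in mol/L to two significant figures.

Ni²⁺/Ni is the cathode, Ca²⁺/Ca the anode: E°cell = +2.57 V, n = 2.
Overall reaction: Ni²⁺(aq) + Ca(s) → Ni(s) + Ca²⁺(aq); Q = [Ca²⁺]^1/[Ni²⁺]^1.
From E = E° − (0.0592/n) log Q: log Q = (E° − E)·n/0.0592 = (+2.57 − (+2.503))·2/0.0592 = 2.2635.
So 1·log[Ni²⁺] = 1·log(0.156) − log Q = -0.8069 − (2.2635) = -3.0704; [Ni²⁺] = 10^(-3.0704) ≈ 0.00085 M.

0.00085 M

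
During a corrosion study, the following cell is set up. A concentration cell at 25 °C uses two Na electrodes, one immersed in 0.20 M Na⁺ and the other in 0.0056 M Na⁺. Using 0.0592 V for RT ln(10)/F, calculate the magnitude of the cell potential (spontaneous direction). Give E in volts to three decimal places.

+0.092 V

For a concentration cell E°cell = 0. The 0.20 M side is the cathode (reduction is favoured where [Na⁺] is higher).
With n = 1, E = −(0.0592/1) log([Na⁺]ₐₙ/[Na⁺]꜀ₐₜ) = −(0.0592/1) log(0.0056/0.2) = −(0.0592/1)(-1.553) = +0.092 V.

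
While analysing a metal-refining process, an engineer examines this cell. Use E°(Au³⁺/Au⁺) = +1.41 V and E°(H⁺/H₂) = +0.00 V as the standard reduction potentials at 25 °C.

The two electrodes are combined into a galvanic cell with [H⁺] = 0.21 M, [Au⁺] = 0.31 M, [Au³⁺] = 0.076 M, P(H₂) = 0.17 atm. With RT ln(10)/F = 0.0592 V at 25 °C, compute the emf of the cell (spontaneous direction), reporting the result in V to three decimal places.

Au³⁺/Au⁺ is the cathode (higher E°), H⁺/H₂ the anode: E°cell = +1.41 − (+0.00) = +1.41 V, n = 2.
Overall: Au³⁺(aq) + H₂(g) → Au⁺(aq) + 2 H⁺(aq)
Q = [Au⁺]·[H⁺]^2 / ([Au³⁺]·P(H₂)); log Q = 0.025.
E = E° − (0.0592/n) log Q = +1.41 − (0.0592/2)(0.025) = +1.409 V.

+1.409 V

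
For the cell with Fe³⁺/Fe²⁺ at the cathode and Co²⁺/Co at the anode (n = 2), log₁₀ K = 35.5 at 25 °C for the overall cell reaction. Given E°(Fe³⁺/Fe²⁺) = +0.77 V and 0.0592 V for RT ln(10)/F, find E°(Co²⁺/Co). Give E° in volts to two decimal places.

-0.28 V

E°cell = (0.0592/n)·log K = (0.0592/2)(35.5) = +1.051 V.
Since Fe³⁺/Fe²⁺ is the cathode and Co²⁺/Co the anode, E°cell = E°(Fe³⁺/Fe²⁺) − E°(Co²⁺/Co).
So E°(Co²⁺/Co) = E°(Fe³⁺/Fe²⁺) − E°cell = (+0.77) − (+1.051) = -0.28 V.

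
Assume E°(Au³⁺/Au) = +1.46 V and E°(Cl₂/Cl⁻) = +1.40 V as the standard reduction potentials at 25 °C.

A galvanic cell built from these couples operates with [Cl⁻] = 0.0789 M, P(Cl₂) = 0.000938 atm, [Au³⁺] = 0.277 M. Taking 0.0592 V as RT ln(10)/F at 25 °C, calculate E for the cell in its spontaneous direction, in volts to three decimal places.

+0.073 V

Au³⁺/Au is the cathode (higher E°), Cl₂/Cl⁻ the anode: E°cell = +1.46 − (+1.40) = +0.06 V, n = 6.
Overall: 2 Au³⁺(aq) + 6 Cl⁻(aq) → 2 Au(s) + 3 Cl₂(g)
Q = P(Cl₂)^3 / ([Au³⁺]^2·[Cl⁻]^6); log Q = -1.351.
E = E° − (0.0592/n) log Q = +0.06 − (0.0592/6)(-1.351) = +0.073 V.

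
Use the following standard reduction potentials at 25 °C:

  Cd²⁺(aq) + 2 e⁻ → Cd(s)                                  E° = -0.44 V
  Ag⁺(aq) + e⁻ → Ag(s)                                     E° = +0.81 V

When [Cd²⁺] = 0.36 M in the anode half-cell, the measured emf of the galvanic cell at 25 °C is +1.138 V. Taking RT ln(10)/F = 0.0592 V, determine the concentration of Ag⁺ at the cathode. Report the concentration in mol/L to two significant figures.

0.0077 M

Ag⁺/Ag is the cathode, Cd²⁺/Cd the anode: E°cell = +1.25 V, n = 2.
Overall reaction: 2 Ag⁺(aq) + Cd(s) → 2 Ag(s) + Cd²⁺(aq); Q = [Cd²⁺]^1/[Ag⁺]^2.
From E = E° − (0.0592/n) log Q: log Q = (E° − E)·n/0.0592 = (+1.25 − (+1.138))·2/0.0592 = 3.7838.
So 2·log[Ag⁺] = 1·log(0.36) − log Q = -0.4437 − (3.7838) = -4.2275; log[Ag⁺] = -4.2275 / 2 = -2.1138; [Ag⁺] = 10^(-2.1138) ≈ 0.0077 M.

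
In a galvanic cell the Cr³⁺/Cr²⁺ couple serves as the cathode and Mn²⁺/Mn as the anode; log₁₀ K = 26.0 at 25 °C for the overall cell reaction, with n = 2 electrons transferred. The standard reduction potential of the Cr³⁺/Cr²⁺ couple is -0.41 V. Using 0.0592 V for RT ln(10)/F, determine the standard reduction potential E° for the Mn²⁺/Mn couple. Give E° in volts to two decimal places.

E°cell = (0.0592/n)·log K = (0.0592/2)(26.0) = +0.770 V.
Since Cr³⁺/Cr²⁺ is the cathode and Mn²⁺/Mn the anode, E°cell = E°(Cr³⁺/Cr²⁺) − E°(Mn²⁺/Mn).
So E°(Mn²⁺/Mn) = E°(Cr³⁺/Cr²⁺) − E°cell = (-0.41) − (+0.770) = -1.18 V.

-1.18 V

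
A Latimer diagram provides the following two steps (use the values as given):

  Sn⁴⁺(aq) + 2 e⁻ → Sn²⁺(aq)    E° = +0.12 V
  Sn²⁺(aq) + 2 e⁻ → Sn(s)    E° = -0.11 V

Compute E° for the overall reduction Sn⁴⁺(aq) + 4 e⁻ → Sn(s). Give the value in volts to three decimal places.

+0.005 V

Since ΔG° = −nFE° is additive over sequential reductions, n₃E°₃ = n₁E°₁ + n₂E°₂.
E°₃ = (2×+0.12 + 2×-0.11) / 4 = (+0.020) / 4 = +0.005 V.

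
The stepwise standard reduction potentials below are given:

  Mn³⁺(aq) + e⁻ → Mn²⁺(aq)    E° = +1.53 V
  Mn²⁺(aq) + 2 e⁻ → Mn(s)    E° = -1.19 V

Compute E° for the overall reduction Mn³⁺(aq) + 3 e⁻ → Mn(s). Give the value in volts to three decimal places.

Since ΔG° = −nFE° is additive over sequential reductions, n₃E°₃ = n₁E°₁ + n₂E°₂.
E°₃ = (1×+1.53 + 2×-1.19) / 3 = (-0.850) / 3 = -0.283 V.

-0.283 V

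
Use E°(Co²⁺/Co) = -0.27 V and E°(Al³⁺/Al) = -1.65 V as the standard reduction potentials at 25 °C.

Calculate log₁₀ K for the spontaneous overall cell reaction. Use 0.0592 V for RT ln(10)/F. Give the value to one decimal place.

139.9

Cathode: Co²⁺/Co; anode: Al³⁺/Al. E°cell = +1.38 V, n = 6.
log K = nE°cell / 0.0592 = (6)(+1.38) / 0.0592 = 139.9.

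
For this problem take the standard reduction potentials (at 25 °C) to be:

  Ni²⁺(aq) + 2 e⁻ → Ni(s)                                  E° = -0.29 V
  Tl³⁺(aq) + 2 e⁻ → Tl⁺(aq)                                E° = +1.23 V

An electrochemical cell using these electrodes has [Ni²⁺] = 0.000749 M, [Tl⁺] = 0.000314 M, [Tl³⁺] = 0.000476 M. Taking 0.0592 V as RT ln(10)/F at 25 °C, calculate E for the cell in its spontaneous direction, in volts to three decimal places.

+1.618 V

Tl³⁺/Tl⁺ is the cathode (higher E°), Ni²⁺/Ni the anode: E°cell = +1.23 − (-0.29) = +1.52 V, n = 2.
Overall: Tl³⁺(aq) + Ni(s) → Tl⁺(aq) + Ni²⁺(aq)
Q = [Tl⁺]·[Ni²⁺] / ([Tl³⁺]); log Q = -3.306.
E = E° − (0.0592/n) log Q = +1.52 − (0.0592/2)(-3.306) = +1.618 V.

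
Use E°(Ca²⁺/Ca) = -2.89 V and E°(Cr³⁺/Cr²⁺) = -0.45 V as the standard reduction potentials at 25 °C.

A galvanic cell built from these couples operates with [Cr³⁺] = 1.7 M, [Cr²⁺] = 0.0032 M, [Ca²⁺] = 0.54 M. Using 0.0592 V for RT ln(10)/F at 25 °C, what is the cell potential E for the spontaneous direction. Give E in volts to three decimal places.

Cr³⁺/Cr²⁺ is the cathode (higher E°), Ca²⁺/Ca the anode: E°cell = -0.45 − (-2.89) = +2.44 V, n = 2.
Overall: 2 Cr³⁺(aq) + Ca(s) → 2 Cr²⁺(aq) + Ca²⁺(aq)
Q = [Cr²⁺]^2·[Ca²⁺] / ([Cr³⁺]^2); log Q = -5.718.
E = E° − (0.0592/n) log Q = +2.44 − (0.0592/2)(-5.718) = +2.609 V.

+2.609 V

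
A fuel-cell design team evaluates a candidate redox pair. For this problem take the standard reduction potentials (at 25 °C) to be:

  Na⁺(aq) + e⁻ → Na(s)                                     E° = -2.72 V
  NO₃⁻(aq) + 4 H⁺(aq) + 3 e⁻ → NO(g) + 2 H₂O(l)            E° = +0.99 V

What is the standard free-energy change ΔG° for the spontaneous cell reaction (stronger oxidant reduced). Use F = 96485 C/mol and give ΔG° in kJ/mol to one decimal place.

NO₃⁻/NO (E° = +0.99 V) is the cathode; Na⁺/Na (E° = -2.72 V) is the anode, so E°cell = +3.71 V.
Balancing electrons gives n = 3 (lcm of 3 and 1).
ΔG° = −nFE° = −(3)(96485)(+3.71) = -1,073,878 J = -1073.9 kJ/mol.

-1073.9 kJ/mol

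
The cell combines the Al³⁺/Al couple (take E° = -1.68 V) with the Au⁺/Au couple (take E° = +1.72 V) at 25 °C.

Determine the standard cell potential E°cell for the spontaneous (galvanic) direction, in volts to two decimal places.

+3.40 V

The Au⁺/Au couple has the higher reduction potential, so it is the cathode; Al³⁺/Al is oxidised at the anode.
E°cell = E°(cathode) − E°(anode) = (+1.72) − (-1.68) = +3.40 V.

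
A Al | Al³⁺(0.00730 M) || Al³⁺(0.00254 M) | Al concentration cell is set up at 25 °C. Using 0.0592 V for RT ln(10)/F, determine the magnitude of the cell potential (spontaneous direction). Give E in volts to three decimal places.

+0.009 V

For a concentration cell E°cell = 0. The 0.00730 M side is the cathode (reduction is favoured where [Al³⁺] is higher).
With n = 3, E = −(0.0592/3) log([Al³⁺]ₐₙ/[Al³⁺]꜀ₐₜ) = −(0.0592/3) log(0.00254/0.0073) = −(0.0592/3)(-0.458) = +0.009 V.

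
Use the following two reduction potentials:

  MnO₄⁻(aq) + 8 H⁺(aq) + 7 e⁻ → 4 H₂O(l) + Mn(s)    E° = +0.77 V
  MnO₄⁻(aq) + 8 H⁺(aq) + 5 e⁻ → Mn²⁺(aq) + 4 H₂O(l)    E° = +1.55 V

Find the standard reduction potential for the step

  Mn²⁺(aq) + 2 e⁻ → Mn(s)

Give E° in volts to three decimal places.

-1.180 V

Sequential free energies add, so n₃E°₃ = n₁E°₁ + n₂E°₂.
With n₃ = 7, and the known step contributing 5×(+1.55) V, the unknown satisfies 2·E° = 7×(+0.77) − 5×(+1.55) = -2.360.
E° = -2.360 / 2 = -1.180 V.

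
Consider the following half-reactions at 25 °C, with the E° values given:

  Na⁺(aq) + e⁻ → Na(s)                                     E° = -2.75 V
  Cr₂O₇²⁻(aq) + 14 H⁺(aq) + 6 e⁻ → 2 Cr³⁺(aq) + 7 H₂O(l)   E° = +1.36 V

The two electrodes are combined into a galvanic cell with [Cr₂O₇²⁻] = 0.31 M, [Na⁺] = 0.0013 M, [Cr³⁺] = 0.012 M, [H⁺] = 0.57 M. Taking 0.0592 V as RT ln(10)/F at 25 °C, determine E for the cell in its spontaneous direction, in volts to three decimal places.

Cr₂O₇²⁻/Cr³⁺ is the cathode (higher E°), Na⁺/Na the anode: E°cell = +1.36 − (-2.75) = +4.11 V, n = 6.
Overall: Cr₂O₇²⁻(aq) + 14 H⁺(aq) + 6 Na(s) → 2 Cr³⁺(aq) + 7 H₂O(l) + 6 Na⁺(aq)
Q = [Cr³⁺]^2·[Na⁺]^6 / ([Cr₂O₇²⁻]·[H⁺]^14); log Q = -17.232.
E = E° − (0.0592/n) log Q = +4.11 − (0.0592/6)(-17.232) = +4.280 V.

+4.280 V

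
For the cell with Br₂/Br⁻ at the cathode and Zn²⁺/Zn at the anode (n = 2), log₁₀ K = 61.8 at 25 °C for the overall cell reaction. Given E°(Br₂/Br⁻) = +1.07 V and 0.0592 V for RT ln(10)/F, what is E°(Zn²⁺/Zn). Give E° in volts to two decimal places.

E°cell = (0.0592/n)·log K = (0.0592/2)(61.8) = +1.829 V.
Since Br₂/Br⁻ is the cathode and Zn²⁺/Zn the anode, E°cell = E°(Br₂/Br⁻) − E°(Zn²⁺/Zn).
So E°(Zn²⁺/Zn) = E°(Br₂/Br⁻) − E°cell = (+1.07) − (+1.829) = -0.76 V.

-0.76 V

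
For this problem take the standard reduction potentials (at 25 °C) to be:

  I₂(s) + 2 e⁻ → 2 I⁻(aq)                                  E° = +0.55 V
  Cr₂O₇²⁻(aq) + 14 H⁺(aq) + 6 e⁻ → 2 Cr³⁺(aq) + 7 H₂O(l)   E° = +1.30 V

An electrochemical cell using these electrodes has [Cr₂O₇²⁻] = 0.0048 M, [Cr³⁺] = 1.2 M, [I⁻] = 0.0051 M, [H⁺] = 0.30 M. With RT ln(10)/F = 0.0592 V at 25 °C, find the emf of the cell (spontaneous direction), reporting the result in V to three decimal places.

+0.518 V

Cr₂O₇²⁻/Cr³⁺ is the cathode (higher E°), I₂/I⁻ the anode: E°cell = +1.30 − (+0.55) = +0.75 V, n = 6.
Overall: Cr₂O₇²⁻(aq) + 14 H⁺(aq) + 6 I⁻(aq) → 2 Cr³⁺(aq) + 7 H₂O(l) + 3 I₂(s)
Q = [Cr³⁺]^2 / ([Cr₂O₇²⁻]·[H⁺]^14·[I⁻]^6); log Q = 23.552.
E = E° − (0.0592/n) log Q = +0.75 − (0.0592/6)(23.552) = +0.518 V.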